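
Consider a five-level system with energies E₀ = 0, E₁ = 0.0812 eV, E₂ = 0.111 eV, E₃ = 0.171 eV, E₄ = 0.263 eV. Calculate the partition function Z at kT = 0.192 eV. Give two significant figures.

Z = 2.9

Eᵢ/kT = 0, 0.4229, 0.5781, 0.8906, 1.370.
Z = Σ e^(−Eᵢ/kT) = e^(−0) + e^(−0.4229) + e^(−0.5781) + e^(−0.8906) + e^(−1.370) = 1.000 + 0.6551 + 0.5610 + 0.4104 + 0.2541 = 2.881.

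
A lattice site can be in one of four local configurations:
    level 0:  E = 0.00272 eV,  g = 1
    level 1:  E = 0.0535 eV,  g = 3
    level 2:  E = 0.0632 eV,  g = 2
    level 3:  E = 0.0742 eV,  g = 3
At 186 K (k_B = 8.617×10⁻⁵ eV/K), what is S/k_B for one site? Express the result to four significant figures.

0.7913

k_BT = 8.617×10⁻⁵ × 186 K = 0.0160276 eV.
Eᵢ/kT = 0.169707, 3.33799, 3.94320, 4.62951.
Z = Σ gᵢe^(−Eᵢ/kT) = 1·e^(−0.169707) + 3·e^(−3.33799) + 2·e^(−3.94320) + 3·e^(−4.62951) = 0.843912 + 0.106525 + 0.0387722 + 0.0292786 = 1.01849.
⟨E⟩ = Σ EᵢPᵢ = 0.0123883 eV.
S/k_B = ln Z + ⟨E⟩/kT = ln(1.01849) + 0.0123883/0.0160276 = 0.0183211 + 0.772935 = 0.7913.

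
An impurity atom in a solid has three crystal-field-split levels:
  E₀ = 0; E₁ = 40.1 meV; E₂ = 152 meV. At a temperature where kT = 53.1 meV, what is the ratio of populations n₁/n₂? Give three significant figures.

n₁/n₂ = exp[−(E₁−E₂)/kT] = exp(−(-111.9 meV)/(53.1 meV)) = exp(2.1073) = 8.23.

8.23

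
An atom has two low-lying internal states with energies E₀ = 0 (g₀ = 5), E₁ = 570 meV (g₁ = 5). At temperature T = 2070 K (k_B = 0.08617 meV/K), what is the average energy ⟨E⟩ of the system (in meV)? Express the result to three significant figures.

k_BT = 0.08617 × 2070 K = 178.37 meV.
Eᵢ/kT = 0, 3.1956.
Z = Σ gᵢe^(−Eᵢ/kT) = 5·e^(−0) + 5·e^(−3.1956) = 5.0000 + 0.20471 = 5.2047.
⟨E⟩ = Σ Eᵢ gᵢe^(−Eᵢ/kT) / Z = (0·5.0000 + 570·0.20471) / 5.2047 = 22.4 meV.

22.4 meV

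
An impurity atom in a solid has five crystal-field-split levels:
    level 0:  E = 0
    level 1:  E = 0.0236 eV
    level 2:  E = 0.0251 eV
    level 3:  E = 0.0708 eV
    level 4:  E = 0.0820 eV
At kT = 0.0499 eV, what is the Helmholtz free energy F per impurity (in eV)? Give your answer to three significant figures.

Eᵢ/kT = 0, 0.47295, 0.50301, 1.4188, 1.6433.
Z = Σ e^(−Eᵢ/kT) = e^(−0) + e^(−0.47295) + e^(−0.50301) + e^(−1.4188) + e^(−1.6433) = 1.0000 + 0.62316 + 0.60471 + 0.24200 + 0.19334 = 2.6632.
F = −kT ln Z = −0.0499 × ln(2.6632) = −0.0499 × 0.97953 = -0.0489 eV.

-0.0489 eV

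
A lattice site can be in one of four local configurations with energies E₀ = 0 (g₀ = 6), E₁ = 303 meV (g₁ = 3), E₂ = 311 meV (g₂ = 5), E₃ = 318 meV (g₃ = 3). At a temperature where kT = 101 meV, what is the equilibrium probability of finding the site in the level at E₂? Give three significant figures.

0.0353

Eᵢ/kT = 0, 3.0000, 3.0792, 3.1485.
Z = Σ gᵢe^(−Eᵢ/kT) = 6·e^(−0) + 3·e^(−3.0000) + 5·e^(−3.0792) + 3·e^(−3.1485) = 6.0000 + 0.14936 + 0.22998 + 0.12875 = 6.5081.
P₂ = g₂ e^(−E₂/kT) / Z = 0.22998/6.5081 = 0.0353.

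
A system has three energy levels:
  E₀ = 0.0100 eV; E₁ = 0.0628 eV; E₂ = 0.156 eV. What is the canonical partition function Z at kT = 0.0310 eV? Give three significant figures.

Z = 0.863

Eᵢ/kT = 0.32258, 2.0258, 5.0323.
Z = Σ e^(−Eᵢ/kT) = e^(−0.32258) + e^(−2.0258) + e^(−5.0323) = 0.72428 + 0.13189 + 0.0065238 = 0.86269.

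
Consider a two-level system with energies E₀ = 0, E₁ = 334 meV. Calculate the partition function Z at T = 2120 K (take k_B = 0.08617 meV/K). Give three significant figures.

k_BT = 0.08617 × 2120 K = 182.68 meV.
Eᵢ/kT = 0, 1.8283.
Z = Σ e^(−Eᵢ/kT) = e^(−0) + e^(−1.8283) = 1.0000 + 0.16069 = 1.1607.

Z = 1.16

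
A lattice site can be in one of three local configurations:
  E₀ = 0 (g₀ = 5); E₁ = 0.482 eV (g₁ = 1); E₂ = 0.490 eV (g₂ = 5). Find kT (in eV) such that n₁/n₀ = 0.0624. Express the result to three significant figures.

n₁/n₀ = (g₁/g₀) exp[−(E₁−E₀)/kT] = 0.0624.
⇒ (E₁−E₀)/kT = ln((1/5)/0.0624) = ln(3.2051) = 1.1647.
kT = 0.482 eV / 1.1647 = 0.414 eV.

0.414 eV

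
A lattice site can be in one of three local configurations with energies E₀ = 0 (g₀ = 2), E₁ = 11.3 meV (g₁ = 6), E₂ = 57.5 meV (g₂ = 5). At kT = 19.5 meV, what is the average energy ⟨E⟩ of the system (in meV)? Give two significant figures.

9.4 meV

Eᵢ/kT = 0, 0.5795, 2.949.
Z = Σ gᵢe^(−Eᵢ/kT) = 2·e^(−0) + 6·e^(−0.5795) + 5·e^(−2.949) = 2.000 + 3.361 + 0.2620 = 5.623.
⟨E⟩ = Σ Eᵢ gᵢe^(−Eᵢ/kT) / Z = (0·2.000 + 11.3·3.361 + 57.5·0.2620) / 5.623 = 9.4 meV.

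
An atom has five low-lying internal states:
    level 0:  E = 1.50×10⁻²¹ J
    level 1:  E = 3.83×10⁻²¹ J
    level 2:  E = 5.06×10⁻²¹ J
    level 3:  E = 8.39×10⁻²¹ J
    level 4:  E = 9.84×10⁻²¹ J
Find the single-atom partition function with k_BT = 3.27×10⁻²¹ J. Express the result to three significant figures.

Eᵢ/kT = 0.45872, 1.1713, 1.5474, 2.5657, 3.0092.
Z = Σ e^(−Eᵢ/kT) = e^(−0.45872) + e^(−1.1713) + e^(−1.5474) + e^(−2.5657) + e^(−3.0092) = 0.63209 + 0.30996 + 0.21280 + 0.076865 + 0.049331 = 1.2810.

Z = 1.28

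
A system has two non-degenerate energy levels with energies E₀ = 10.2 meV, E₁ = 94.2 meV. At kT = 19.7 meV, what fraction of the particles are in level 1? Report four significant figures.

Eᵢ/kT = 0.517766, 4.78173.
Z = Σ e^(−Eᵢ/kT) = e^(−0.517766) + e^(−4.78173) = 0.595850 + 0.00838149 = 0.604231.
P₁ = e^(−E₁/kT) / Z = 0.00838149/0.604231 = 0.01387.

0.01387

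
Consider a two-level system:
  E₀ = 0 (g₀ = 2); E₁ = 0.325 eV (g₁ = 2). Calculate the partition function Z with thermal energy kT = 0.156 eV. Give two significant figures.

Eᵢ/kT = 0, 2.083.
Z = Σ gᵢe^(−Eᵢ/kT) = 2·e^(−0) + 2·e^(−2.083) = 2.000 + 0.2491 = 2.249.

Z = 2.2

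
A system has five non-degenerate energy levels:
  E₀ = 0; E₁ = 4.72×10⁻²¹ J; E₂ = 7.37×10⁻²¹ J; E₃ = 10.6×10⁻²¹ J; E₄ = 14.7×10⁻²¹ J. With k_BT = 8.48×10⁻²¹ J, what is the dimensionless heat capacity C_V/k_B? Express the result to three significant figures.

Eᵢ/kT = 0, 0.55660, 0.86910, 1.2500, 1.7335.
Z = Σ e^(−Eᵢ/kT) = e^(−0) + e^(−0.55660) + e^(−0.86910) + e^(−1.2500) + e^(−1.7335) = 1.0000 + 0.57315 + 0.41933 + 0.28650 + 0.17666 = 2.4556.
⟨E⟩ = 4.6545, ⟨E²⟩ = 43.130.
C_V/k_B = (⟨E²⟩ − ⟨E⟩²)/(kT)² = (43.130 − 21.664)/71.910 = 0.299.

0.299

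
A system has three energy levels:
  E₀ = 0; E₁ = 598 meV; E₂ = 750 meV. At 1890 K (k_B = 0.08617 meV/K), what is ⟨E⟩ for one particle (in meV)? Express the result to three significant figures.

21.9 meV

k_BT = 0.08617 × 1890 K = 162.86 meV.
Eᵢ/kT = 0, 3.6719, 4.6052.
Z = Σ e^(−Eᵢ/kT) = e^(−0) + e^(−3.6719) + e^(−4.6052) = 1.0000 + 0.025428 + 0.0099997 = 1.0354.
⟨E⟩ = Σ Eᵢ e^(−Eᵢ/kT) / Z = (0·1.0000 + 598·0.025428 + 750·0.0099997) / 1.0354 = 21.9 meV.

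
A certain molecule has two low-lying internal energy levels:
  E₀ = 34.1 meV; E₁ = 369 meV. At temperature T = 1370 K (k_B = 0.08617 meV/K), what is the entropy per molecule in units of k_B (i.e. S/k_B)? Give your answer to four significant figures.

0.2140

k_BT = 0.08617 × 1370 K = 118.053 meV.
Eᵢ/kT = 0.288853, 3.12571.
Z = Σ e^(−Eᵢ/kT) = e^(−0.288853) + e^(−3.12571) = 0.749122 + 0.0439057 = 0.793028.
⟨E⟩ = Σ EᵢPᵢ = 52.6416 meV.
S/k_B = ln Z + ⟨E⟩/kT = ln(0.793028) + 52.6416/118.053 = -0.231897 + 0.445915 = 0.2140.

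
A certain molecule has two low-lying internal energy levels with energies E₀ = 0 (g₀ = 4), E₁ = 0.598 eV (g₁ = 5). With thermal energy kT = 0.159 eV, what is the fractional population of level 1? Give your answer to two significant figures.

0.028

Eᵢ/kT = 0, 3.761.
Z = Σ gᵢe^(−Eᵢ/kT) = 4·e^(−0) + 5·e^(−3.761) = 4.000 + 0.1163 = 4.116.
P₁ = g₁ e^(−E₁/kT) / Z = 0.1163/4.116 = 0.028.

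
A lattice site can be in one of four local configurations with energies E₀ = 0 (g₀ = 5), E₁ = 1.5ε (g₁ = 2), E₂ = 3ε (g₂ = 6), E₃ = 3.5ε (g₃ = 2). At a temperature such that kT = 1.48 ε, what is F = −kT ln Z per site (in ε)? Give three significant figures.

-2.82 ε

Eᵢ/kT = 0, 1.0135, 2.0270, 2.3649.
Z = Σ gᵢe^(−Eᵢ/kT) = 5·e^(−0) + 2·e^(−1.0135) + 6·e^(−2.0270) + 2·e^(−2.3649) = 5.0000 + 0.72589 + 0.79038 + 0.18792 = 6.7042.
F = −kT ln Z = −1.48 × ln(6.7042) = −1.48 × 1.9027 = -2.82 ε.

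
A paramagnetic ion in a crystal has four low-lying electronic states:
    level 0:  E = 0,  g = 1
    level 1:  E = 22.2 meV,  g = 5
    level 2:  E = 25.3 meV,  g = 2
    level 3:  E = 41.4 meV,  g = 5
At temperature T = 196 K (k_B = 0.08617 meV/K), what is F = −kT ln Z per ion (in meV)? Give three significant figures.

-19.8 meV

k_BT = 0.08617 × 196 K = 16.889 meV.
Eᵢ/kT = 0, 1.3145, 1.4980, 2.4513.
Z = Σ gᵢe^(−Eᵢ/kT) = 1·e^(−0) + 5·e^(−1.3145) + 2·e^(−1.4980) + 5·e^(−2.4513) = 1.0000 + 1.3430 + 0.44715 + 0.43091 = 3.2211.
F = −kT ln Z = −16.889 × ln(3.2211) = −16.889 × 1.1697 = -19.8 meV.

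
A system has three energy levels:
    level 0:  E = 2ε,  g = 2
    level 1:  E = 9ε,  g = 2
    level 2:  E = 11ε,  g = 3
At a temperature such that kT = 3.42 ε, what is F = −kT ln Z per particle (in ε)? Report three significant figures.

-1.10 ε

Eᵢ/kT = 0.58480, 2.6316, 3.2164.
Z = Σ gᵢe^(−Eᵢ/kT) = 2·e^(−0.58480) + 2·e^(−2.6316) + 3·e^(−3.2164) = 1.1144 + 0.14393 + 0.12030 = 1.3786.
F = −kT ln Z = −3.42 × ln(1.3786) = −3.42 × 0.32107 = -1.10 ε.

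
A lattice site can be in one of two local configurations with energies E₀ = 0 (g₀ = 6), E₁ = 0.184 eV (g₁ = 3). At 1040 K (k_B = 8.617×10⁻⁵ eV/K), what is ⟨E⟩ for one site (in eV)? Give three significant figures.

0.0111 eV

k_BT = 8.617×10⁻⁵ × 1040 K = 0.089617 eV.
Eᵢ/kT = 0, 2.0532.
Z = Σ gᵢe^(−Eᵢ/kT) = 6·e^(−0) + 3·e^(−2.0532) = 6.0000 + 0.38497 = 6.3850.
⟨E⟩ = Σ Eᵢ gᵢe^(−Eᵢ/kT) / Z = (0·6.0000 + 0.184·0.38497) / 6.3850 = 0.0111 eV.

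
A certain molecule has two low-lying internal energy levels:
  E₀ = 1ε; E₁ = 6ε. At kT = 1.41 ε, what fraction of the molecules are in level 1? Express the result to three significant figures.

0.0280

Eᵢ/kT = 0.70922, 4.2553.
Z = Σ e^(−Eᵢ/kT) = e^(−0.70922) + e^(−4.2553) = 0.49203 + 0.014189 = 0.50622.
P₁ = e^(−E₁/kT) / Z = 0.014189/0.50622 = 0.0280.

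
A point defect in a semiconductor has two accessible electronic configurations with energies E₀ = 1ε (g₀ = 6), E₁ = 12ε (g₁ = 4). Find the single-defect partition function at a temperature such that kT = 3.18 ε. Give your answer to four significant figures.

Eᵢ/kT = 0.314465, 3.77358.
Z = Σ gᵢe^(−Eᵢ/kT) = 6·e^(−0.314465) + 4·e^(−3.77358) = 4.38108 + 0.0918787 = 4.47296.

Z = 4.473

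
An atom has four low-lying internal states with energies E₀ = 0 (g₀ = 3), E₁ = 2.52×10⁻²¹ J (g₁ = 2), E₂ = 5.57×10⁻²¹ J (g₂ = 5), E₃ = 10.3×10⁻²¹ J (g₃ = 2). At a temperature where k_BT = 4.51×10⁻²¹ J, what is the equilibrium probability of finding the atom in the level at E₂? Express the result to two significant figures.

Eᵢ/kT = 0, 0.5588, 1.235, 2.284.
Z = Σ gᵢe^(−Eᵢ/kT) = 3·e^(−0) + 2·e^(−0.5588) + 5·e^(−1.235) + 2·e^(−2.284) = 3.000 + 1.144 + 1.454 + 0.2038 = 5.802.
P₂ = g₂ e^(−E₂/kT) / Z = 1.454/5.802 = 0.25.

0.25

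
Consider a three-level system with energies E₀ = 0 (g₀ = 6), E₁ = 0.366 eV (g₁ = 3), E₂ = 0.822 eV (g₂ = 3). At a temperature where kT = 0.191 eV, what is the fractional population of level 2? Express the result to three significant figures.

Eᵢ/kT = 0, 1.9162, 4.3037.
Z = Σ gᵢe^(−Eᵢ/kT) = 6·e^(−0) + 3·e^(−1.9162) + 3·e^(−4.3037) = 6.0000 + 0.44150 + 0.040555 = 6.4821.
P₂ = g₂ e^(−E₂/kT) / Z = 0.040555/6.4821 = 0.00626.

0.00626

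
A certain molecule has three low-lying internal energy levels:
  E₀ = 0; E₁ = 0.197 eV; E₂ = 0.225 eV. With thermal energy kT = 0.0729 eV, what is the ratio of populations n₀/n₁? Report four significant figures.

14.91

n₀/n₁ = exp[−(E₀−E₁)/kT] = exp(−(-0.197 eV)/(0.0729 eV)) = exp(2.70233) = 14.91.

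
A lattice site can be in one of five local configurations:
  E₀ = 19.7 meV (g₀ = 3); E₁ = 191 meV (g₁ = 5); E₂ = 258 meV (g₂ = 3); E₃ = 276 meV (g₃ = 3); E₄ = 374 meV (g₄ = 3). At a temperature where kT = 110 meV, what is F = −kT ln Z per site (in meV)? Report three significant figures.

Eᵢ/kT = 0.17909, 1.7364, 2.3455, 2.5091, 3.4000.
Z = Σ gᵢe^(−Eᵢ/kT) = 3·e^(−0.17909) + 5·e^(−1.7364) + 3·e^(−2.3455) + 3·e^(−2.5091) + 3·e^(−3.4000) = 2.5081 + 0.88077 + 0.28740 + 0.24402 + 0.10012 = 4.0204.
F = −kT ln Z = −110 × ln(4.0204) = −110 × 1.3914 = -153 meV.

-153 meV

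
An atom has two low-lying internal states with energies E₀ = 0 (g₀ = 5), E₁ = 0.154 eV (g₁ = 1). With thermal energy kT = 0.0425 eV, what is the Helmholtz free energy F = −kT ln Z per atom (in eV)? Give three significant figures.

Eᵢ/kT = 0, 3.6235.
Z = Σ gᵢe^(−Eᵢ/kT) = 5·e^(−0) + 1·e^(−3.6235) = 5.0000 + 0.026689 = 5.0267.
F = −kT ln Z = −0.0425 × ln(5.0267) = −0.0425 × 1.6148 = -0.0686 eV.

-0.0686 eV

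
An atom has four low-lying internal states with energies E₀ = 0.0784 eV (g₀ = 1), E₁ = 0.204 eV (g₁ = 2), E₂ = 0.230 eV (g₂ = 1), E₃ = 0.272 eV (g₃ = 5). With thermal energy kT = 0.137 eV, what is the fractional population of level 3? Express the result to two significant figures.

0.36

Eᵢ/kT = 0.5723, 1.489, 1.679, 1.985.
Z = Σ gᵢe^(−Eᵢ/kT) = 1·e^(−0.5723) + 2·e^(−1.489) + 1·e^(−1.679) + 5·e^(−1.985) = 0.5642 + 0.4512 + 0.1866 + 0.6869 = 1.889.
P₃ = g₃ e^(−E₃/kT) / Z = 0.6869/1.889 = 0.36.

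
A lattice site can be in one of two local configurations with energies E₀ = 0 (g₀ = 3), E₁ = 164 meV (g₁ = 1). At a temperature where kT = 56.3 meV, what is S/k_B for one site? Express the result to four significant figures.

Eᵢ/kT = 0, 2.91297.
Z = Σ gᵢe^(−Eᵢ/kT) = 3·e^(−0) + 1·e^(−2.91297) = 3.00000 + 0.0543142 = 3.05431.
⟨E⟩ = Σ EᵢPᵢ = 2.91638 meV.
S/k_B = ln Z + ⟨E⟩/kT = ln(3.05431) + 2.91638/56.3 = 1.11655 + 0.0518007 = 1.168.

1.168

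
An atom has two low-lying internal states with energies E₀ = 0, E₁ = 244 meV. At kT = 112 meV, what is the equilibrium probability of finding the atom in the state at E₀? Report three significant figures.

0.898

Eᵢ/kT = 0, 2.1786.
Z = Σ e^(−Eᵢ/kT) = e^(−0) + e^(−2.1786) = 1.0000 + 0.11320 = 1.1132.
P₀ = e^(−E₀/kT) / Z = 1.0000/1.1132 = 0.898.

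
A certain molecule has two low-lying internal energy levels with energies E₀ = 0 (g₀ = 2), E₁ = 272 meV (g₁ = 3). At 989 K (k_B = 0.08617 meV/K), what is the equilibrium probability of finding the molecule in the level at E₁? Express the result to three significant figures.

k_BT = 0.08617 × 989 K = 85.222 meV.
Eᵢ/kT = 0, 3.1917.
Z = Σ gᵢe^(−Eᵢ/kT) = 2·e^(−0) + 3·e^(−3.1917) = 2.0000 + 0.12331 = 2.1233.
P₁ = g₁ e^(−E₁/kT) / Z = 0.12331/2.1233 = 0.0581.

0.0581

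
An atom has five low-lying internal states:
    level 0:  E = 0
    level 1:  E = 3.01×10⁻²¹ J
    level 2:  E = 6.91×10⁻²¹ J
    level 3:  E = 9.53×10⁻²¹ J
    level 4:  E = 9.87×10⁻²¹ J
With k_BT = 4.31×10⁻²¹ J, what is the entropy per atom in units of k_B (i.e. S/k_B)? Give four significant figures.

Eᵢ/kT = 0, 0.698376, 1.60325, 2.21114, 2.29002.
Z = Σ e^(−Eᵢ/kT) = e^(−0) + e^(−0.698376) + e^(−1.60325) + e^(−2.21114) + e^(−2.29002) = 1.00000 + 0.497392 + 0.201241 + 0.109576 + 0.101264 = 1.90947.
⟨E⟩ = Σ EᵢPᵢ = 2.58263 ×10⁻²¹ J.
S/k_B = ln Z + ⟨E⟩/kT = ln(1.90947) + 2.58263/4.31 = 0.646826 + 0.599218 = 1.246.

1.246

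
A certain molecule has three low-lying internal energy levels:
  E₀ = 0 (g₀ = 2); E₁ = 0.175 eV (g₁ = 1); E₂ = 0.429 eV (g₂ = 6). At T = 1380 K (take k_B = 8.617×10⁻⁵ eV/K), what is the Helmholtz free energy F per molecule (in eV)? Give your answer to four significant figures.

-0.1037 eV

k_BT = 8.617×10⁻⁵ × 1380 K = 0.118915 eV.
Eᵢ/kT = 0, 1.47164, 3.60762.
Z = Σ gᵢe^(−Eᵢ/kT) = 2·e^(−0) + 1·e^(−1.47164) + 6·e^(−3.60762) = 2.00000 + 0.229549 + 0.162698 = 2.39225.
F = −kT ln Z = −0.118915 × ln(2.39225) = −0.118915 × 0.872234 = -0.1037 eV.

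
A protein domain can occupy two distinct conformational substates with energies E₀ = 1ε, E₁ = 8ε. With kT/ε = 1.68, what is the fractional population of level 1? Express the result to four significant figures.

Eᵢ/kT = 0.595238, 4.76190.
Z = Σ e^(−Eᵢ/kT) = e^(−0.595238) + e^(−4.76190) = 0.551431 + 0.00854935 = 0.559980.
P₁ = e^(−E₁/kT) / Z = 0.00854935/0.559980 = 0.01527.

0.01527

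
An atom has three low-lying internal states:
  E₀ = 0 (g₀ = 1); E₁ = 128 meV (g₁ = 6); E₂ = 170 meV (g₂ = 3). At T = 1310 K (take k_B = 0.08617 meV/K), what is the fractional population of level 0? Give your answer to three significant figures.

k_BT = 0.08617 × 1310 K = 112.88 meV.
Eᵢ/kT = 0, 1.1339, 1.5060.
Z = Σ gᵢe^(−Eᵢ/kT) = 1·e^(−0) + 6·e^(−1.1339) + 3·e^(−1.5060) = 1.0000 + 1.9307 + 0.66539 = 3.5961.
P₀ = g₀ e^(−E₀/kT) / Z = 1.0000/3.5961 = 0.278.

0.278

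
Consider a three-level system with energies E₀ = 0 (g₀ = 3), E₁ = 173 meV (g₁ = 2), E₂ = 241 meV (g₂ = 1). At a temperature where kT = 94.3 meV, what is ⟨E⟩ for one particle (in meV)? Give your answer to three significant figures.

Eᵢ/kT = 0, 1.8346, 2.5557.
Z = Σ gᵢe^(−Eᵢ/kT) = 3·e^(−0) + 2·e^(−1.8346) + 1·e^(−2.5557) = 3.0000 + 0.31935 + 0.077638 = 3.3970.
⟨E⟩ = Σ Eᵢ gᵢe^(−Eᵢ/kT) / Z = (0·3.0000 + 173·0.31935 + 241·0.077638) / 3.3970 = 21.8 meV.

21.8 meV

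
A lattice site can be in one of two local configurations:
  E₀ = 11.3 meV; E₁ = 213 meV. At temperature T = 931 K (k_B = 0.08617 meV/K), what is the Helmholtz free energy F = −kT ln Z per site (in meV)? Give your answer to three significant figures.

k_BT = 0.08617 × 931 K = 80.224 meV.
Eᵢ/kT = 0.14086, 2.6551.
Z = Σ e^(−Eᵢ/kT) = e^(−0.14086) + e^(−2.6551) = 0.86861 + 0.070292 = 0.93890.
F = −kT ln Z = −80.224 × ln(0.93890) = −80.224 × -0.063046 = 5.06 meV.

5.06 meV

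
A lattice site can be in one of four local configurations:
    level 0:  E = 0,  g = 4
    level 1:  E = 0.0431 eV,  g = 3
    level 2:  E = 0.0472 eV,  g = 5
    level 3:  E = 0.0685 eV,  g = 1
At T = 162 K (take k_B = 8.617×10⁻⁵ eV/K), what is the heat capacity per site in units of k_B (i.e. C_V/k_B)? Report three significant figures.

k_BT = 8.617×10⁻⁵ × 162 K = 0.013960 eV.
Eᵢ/kT = 0, 3.0874, 3.3811, 4.9069.
Z = Σ gᵢe^(−Eᵢ/kT) = 4·e^(−0) + 3·e^(−3.0874) + 5·e^(−3.3811) + 1·e^(−4.9069) = 4.0000 + 0.13686 + 0.17005 + 0.0073954 = 4.3143.
⟨E⟩ = 0.0033451 eV, ⟨E²⟩ = 0.00015478 eV².
C_V/k_B = (⟨E²⟩ − ⟨E⟩²)/(kT)² = (0.00015478 − 0.000011190)/0.00019488 = 0.737.

0.737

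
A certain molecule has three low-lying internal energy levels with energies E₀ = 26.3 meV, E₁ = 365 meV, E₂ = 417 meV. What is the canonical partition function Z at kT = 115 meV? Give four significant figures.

Eᵢ/kT = 0.228696, 3.17391, 3.62609.
Z = Σ e^(−Eᵢ/kT) = e^(−0.228696) + e^(−3.17391) + e^(−3.62609) = 0.795570 + 0.0418397 + 0.0266201 = 0.864030.

Z = 0.8640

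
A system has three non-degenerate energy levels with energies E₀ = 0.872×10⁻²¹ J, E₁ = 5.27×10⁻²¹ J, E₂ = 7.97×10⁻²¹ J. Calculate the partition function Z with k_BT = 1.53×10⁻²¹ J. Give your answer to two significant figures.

Z = 0.60

Eᵢ/kT = 0.5699, 3.444, 5.209.
Z = Σ e^(−Eᵢ/kT) = e^(−0.5699) + e^(−3.444) + e^(−5.209) = 0.5656 + 0.03194 + 0.005467 = 0.6030.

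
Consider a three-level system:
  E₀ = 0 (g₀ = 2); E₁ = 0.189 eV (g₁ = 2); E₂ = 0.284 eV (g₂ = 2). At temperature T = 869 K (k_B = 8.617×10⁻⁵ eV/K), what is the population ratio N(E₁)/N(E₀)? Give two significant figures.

0.080

k_BT = 8.617×10⁻⁵ × 869 K = 0.07488 eV.
n₁/n₀ = (g₁/g₀) exp[−(E₁−E₀)/kT] = (2/2) × exp(−(0.189 eV)/(0.07488 eV)) = (2/2) × exp(-2.524) = 0.080.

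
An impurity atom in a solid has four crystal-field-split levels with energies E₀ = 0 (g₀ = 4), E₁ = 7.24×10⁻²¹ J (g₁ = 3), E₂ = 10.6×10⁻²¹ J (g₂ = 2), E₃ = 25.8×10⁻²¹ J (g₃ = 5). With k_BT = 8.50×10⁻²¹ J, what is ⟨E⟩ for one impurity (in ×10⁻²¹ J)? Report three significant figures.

3.54 ×10⁻²¹ J

Eᵢ/kT = 0, 0.85176, 1.2471, 3.0353.
Z = Σ gᵢe^(−Eᵢ/kT) = 4·e^(−0) + 3·e^(−0.85176) + 2·e^(−1.2471) + 5·e^(−3.0353) = 4.0000 + 1.2800 + 0.57467 + 0.24030 = 6.0950.
⟨E⟩ = Σ Eᵢ gᵢe^(−Eᵢ/kT) / Z = (0·4.0000 + 7.24·1.2800 + 10.6·0.57467 + 25.8·0.24030) / 6.0950 = 3.54 ×10⁻²¹ J.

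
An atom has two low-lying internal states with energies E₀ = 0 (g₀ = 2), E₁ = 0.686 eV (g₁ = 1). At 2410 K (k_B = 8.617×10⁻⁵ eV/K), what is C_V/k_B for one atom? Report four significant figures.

k_BT = 8.617×10⁻⁵ × 2410 K = 0.207670 eV.
Eᵢ/kT = 0, 3.30332.
Z = Σ gᵢe^(−Eᵢ/kT) = 2·e^(−0) + 1·e^(−3.30332) = 2.00000 + 0.0367609 = 2.03676.
⟨E⟩ = 0.0123814 eV, ⟨E²⟩ = 0.00849365 eV².
C_V/k_B = (⟨E²⟩ − ⟨E⟩²)/(kT)² = (0.00849365 − 0.000153299)/0.0431268 = 0.1934.

0.1934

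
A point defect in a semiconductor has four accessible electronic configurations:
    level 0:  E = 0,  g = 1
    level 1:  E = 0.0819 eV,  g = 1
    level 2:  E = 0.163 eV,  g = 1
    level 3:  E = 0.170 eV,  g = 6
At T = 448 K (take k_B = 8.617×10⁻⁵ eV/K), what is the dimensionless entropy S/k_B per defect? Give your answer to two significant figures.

k_BT = 8.617×10⁻⁵ × 448 K = 0.03860 eV.
Eᵢ/kT = 0, 2.122, 4.223, 4.404.
Z = Σ gᵢe^(−Eᵢ/kT) = 1·e^(−0) + 1·e^(−2.122) + 1·e^(−4.223) + 6·e^(−4.404) = 1.000 + 0.1198 + 0.01465 + 0.07337 = 1.208.
⟨E⟩ = Σ EᵢPᵢ = 0.02042 eV.
S/k_B = ln Z + ⟨E⟩/kT = ln(1.208) + 0.02042/0.03860 = 0.1890 + 0.5290 = 0.72.

0.72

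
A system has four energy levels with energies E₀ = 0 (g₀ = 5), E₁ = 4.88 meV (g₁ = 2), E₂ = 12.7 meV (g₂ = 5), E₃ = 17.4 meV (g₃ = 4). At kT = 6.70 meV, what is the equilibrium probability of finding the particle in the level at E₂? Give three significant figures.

Eᵢ/kT = 0, 0.72836, 1.8955, 2.5970.
Z = Σ gᵢe^(−Eᵢ/kT) = 5·e^(−0) + 2·e^(−0.72836) + 5·e^(−1.8955) + 4·e^(−2.5970) = 5.0000 + 0.96540 + 0.75122 + 0.29799 = 7.0146.
P₂ = g₂ e^(−E₂/kT) / Z = 0.75122/7.0146 = 0.107.

0.107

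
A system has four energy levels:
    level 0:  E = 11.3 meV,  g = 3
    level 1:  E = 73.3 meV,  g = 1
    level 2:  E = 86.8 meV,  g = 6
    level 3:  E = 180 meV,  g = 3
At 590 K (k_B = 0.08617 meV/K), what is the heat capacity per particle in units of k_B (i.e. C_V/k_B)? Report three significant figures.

0.642

k_BT = 0.08617 × 590 K = 50.840 meV.
Eᵢ/kT = 0.22227, 1.4418, 1.7073, 3.5405.
Z = Σ gᵢe^(−Eᵢ/kT) = 3·e^(−0.22227) + 1·e^(−1.4418) + 6·e^(−1.7073) + 3·e^(−3.5405) = 2.4021 + 0.23650 + 1.0881 + 0.086996 = 3.8137.
⟨E⟩ = 40.534 meV, ⟨E²⟩ = 3302.3 meV².
C_V/k_B = (⟨E²⟩ − ⟨E⟩²)/(kT)² = (3302.3 − 1643.0)/2584.7 = 0.642.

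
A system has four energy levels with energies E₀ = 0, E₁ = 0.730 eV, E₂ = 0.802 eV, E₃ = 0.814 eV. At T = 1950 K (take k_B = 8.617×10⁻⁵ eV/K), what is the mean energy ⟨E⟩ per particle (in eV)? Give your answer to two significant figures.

k_BT = 8.617×10⁻⁵ × 1950 K = 0.1680 eV.
Eᵢ/kT = 0, 4.345, 4.774, 4.845.
Z = Σ e^(−Eᵢ/kT) = e^(−0) + e^(−4.345) + e^(−4.774) + e^(−4.845) = 1.000 + 0.01297 + 0.008447 + 0.007868 = 1.029.
⟨E⟩ = Σ Eᵢ e^(−Eᵢ/kT) / Z = (0·1.000 + 0.730·0.01297 + 0.802·0.008447 + 0.814·0.007868) / 1.029 = 0.022 eV.

0.022 eV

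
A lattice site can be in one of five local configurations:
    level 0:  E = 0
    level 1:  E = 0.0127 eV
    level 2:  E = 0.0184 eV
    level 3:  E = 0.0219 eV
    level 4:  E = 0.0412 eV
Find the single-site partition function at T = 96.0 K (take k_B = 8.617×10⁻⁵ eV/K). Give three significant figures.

k_BT = 8.617×10⁻⁵ × 96.0 K = 0.0082723 eV.
Eᵢ/kT = 0, 1.5352, 2.2243, 2.6474, 4.9805.
Z = Σ e^(−Eᵢ/kT) = e^(−0) + e^(−1.5352) + e^(−2.2243) + e^(−2.6474) + e^(−4.9805) = 1.0000 + 0.21541 + 0.10814 + 0.070835 + 0.0068706 = 1.4013.

Z = 1.40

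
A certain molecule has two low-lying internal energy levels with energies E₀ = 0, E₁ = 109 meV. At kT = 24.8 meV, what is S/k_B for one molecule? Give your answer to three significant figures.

Eᵢ/kT = 0, 4.3952.
Z = Σ e^(−Eᵢ/kT) = e^(−0) + e^(−4.3952) = 1.0000 + 0.012336 = 1.0123.
⟨E⟩ = Σ EᵢPᵢ = 1.3283 meV.
S/k_B = ln Z + ⟨E⟩/kT = ln(1.0123) + 1.3283/24.8 = 0.012225 + 0.053560 = 0.0658.

0.0658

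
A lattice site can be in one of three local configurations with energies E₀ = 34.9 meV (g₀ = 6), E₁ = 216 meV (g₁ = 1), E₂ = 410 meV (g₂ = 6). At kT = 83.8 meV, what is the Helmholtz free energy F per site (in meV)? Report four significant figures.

-117.8 meV

Eᵢ/kT = 0.416468, 2.57757, 4.89260.
Z = Σ gᵢe^(−Eᵢ/kT) = 6·e^(−0.416468) + 1·e^(−2.57757) + 6·e^(−4.89260) = 3.95623 + 0.0759584 + 0.0450114 = 4.07720.
F = −kT ln Z = −83.8 × ln(4.07720) = −83.8 × 1.40541 = -117.8 meV.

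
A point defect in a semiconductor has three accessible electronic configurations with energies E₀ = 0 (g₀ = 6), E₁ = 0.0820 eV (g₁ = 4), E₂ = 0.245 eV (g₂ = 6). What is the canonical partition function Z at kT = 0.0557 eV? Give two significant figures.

Z = 7.0

Eᵢ/kT = 0, 1.472, 4.399.
Z = Σ gᵢe^(−Eᵢ/kT) = 6·e^(−0) + 4·e^(−1.472) + 6·e^(−4.399) = 6.000 + 0.9179 + 0.07374 = 6.992.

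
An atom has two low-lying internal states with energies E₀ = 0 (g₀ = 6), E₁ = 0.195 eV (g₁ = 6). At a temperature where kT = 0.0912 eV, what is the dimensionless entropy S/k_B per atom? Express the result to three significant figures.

Eᵢ/kT = 0, 2.1382.
Z = Σ gᵢe^(−Eᵢ/kT) = 6·e^(−0) + 6·e^(−2.1382) = 6.0000 + 0.70720 = 6.7072.
⟨E⟩ = Σ EᵢPᵢ = 0.020561 eV.
S/k_B = ln Z + ⟨E⟩/kT = ln(6.7072) + 0.020561/0.0912 = 1.9032 + 0.22545 = 2.13.

2.13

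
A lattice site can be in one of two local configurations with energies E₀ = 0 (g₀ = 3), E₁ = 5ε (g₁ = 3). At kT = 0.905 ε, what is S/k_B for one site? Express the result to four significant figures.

1.125

Eᵢ/kT = 0, 5.52486.
Z = Σ gᵢe^(−Eᵢ/kT) = 3·e^(−0) + 3·e^(−5.52486) = 3.00000 + 0.0119593 = 3.01196.
⟨E⟩ = Σ EᵢPᵢ = 0.0198530 ε.
S/k_B = ln Z + ⟨E⟩/kT = ln(3.01196) + 0.0198530/0.905 = 1.10259 + 0.0219370 = 1.125.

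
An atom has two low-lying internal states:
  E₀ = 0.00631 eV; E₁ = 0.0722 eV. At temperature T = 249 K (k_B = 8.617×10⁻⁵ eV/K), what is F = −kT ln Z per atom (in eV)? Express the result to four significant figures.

0.005337 eV

k_BT = 8.617×10⁻⁵ × 249 K = 0.0214563 eV.
Eᵢ/kT = 0.294086, 3.36498.
Z = Σ e^(−Eᵢ/kT) = e^(−0.294086) + e^(−3.36498) = 0.745212 + 0.0345627 = 0.779775.
F = −kT ln Z = −0.0214563 × ln(0.779775) = −0.0214563 × -0.248750 = 0.005337 eV.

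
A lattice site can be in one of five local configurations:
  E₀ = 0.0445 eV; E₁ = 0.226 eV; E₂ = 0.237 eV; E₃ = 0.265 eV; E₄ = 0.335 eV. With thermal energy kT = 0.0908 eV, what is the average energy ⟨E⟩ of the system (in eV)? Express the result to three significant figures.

0.102 eV

Eᵢ/kT = 0.49009, 2.4890, 2.6101, 2.9185, 3.6894.
Z = Σ e^(−Eᵢ/kT) = e^(−0.49009) + e^(−2.4890) + e^(−2.6101) + e^(−2.9185) + e^(−3.6894) = 0.61257 + 0.082993 + 0.073527 + 0.054015 + 0.024987 = 0.84809.
⟨E⟩ = Σ Eᵢ e^(−Eᵢ/kT) / Z = (0.0445·0.61257 + 0.226·0.082993 + 0.237·0.073527 + 0.265·0.054015 + 0.335·0.024987) / 0.84809 = 0.102 eV.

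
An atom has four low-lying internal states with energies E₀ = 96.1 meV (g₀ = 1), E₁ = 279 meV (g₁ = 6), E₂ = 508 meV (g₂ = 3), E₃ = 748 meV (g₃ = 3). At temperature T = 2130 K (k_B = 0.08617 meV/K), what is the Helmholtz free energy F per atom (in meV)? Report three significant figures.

-140 meV

k_BT = 0.08617 × 2130 K = 183.54 meV.
Eᵢ/kT = 0.52359, 1.5201, 2.7678, 4.0754.
Z = Σ gᵢe^(−Eᵢ/kT) = 1·e^(−0.52359) + 6·e^(−1.5201) + 3·e^(−2.7678) + 3·e^(−4.0754) = 0.59239 + 1.3121 + 0.18840 + 0.050956 = 2.1438.
F = −kT ln Z = −183.54 × ln(2.1438) = −183.54 × 0.76258 = -140 meV.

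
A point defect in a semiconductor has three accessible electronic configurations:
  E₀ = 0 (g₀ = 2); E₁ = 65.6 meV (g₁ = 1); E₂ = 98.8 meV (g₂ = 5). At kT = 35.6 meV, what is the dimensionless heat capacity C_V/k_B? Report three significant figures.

Eᵢ/kT = 0, 1.8427, 2.7753.
Z = Σ gᵢe^(−Eᵢ/kT) = 2·e^(−0) + 1·e^(−1.8427) + 5·e^(−2.7753) = 2.0000 + 0.15839 + 0.31165 = 2.4700.
⟨E⟩ = 16.673 meV, ⟨E²⟩ = 1507.6 meV².
C_V/k_B = (⟨E²⟩ − ⟨E⟩²)/(kT)² = (1507.6 − 277.99)/1267.4 = 0.970.

0.970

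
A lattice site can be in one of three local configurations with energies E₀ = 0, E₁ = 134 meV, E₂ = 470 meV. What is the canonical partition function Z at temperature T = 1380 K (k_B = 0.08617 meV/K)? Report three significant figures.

k_BT = 0.08617 × 1380 K = 118.91 meV.
Eᵢ/kT = 0, 1.1269, 3.9526.
Z = Σ e^(−Eᵢ/kT) = e^(−0) + e^(−1.1269) + e^(−3.9526) = 1.0000 + 0.32404 + 0.019205 = 1.3432.

Z = 1.34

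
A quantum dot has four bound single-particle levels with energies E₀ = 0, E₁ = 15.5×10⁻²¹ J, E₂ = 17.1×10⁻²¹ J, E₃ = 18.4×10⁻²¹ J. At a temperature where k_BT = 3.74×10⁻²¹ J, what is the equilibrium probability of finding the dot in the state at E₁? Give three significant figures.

0.0153

Eᵢ/kT = 0, 4.1444, 4.5722, 4.9198.
Z = Σ e^(−Eᵢ/kT) = e^(−0) + e^(−4.1444) + e^(−4.5722) + e^(−4.9198) = 1.0000 + 0.015853 + 0.010335 + 0.0073006 = 1.0335.
P₁ = e^(−E₁/kT) / Z = 0.015853/1.0335 = 0.0153.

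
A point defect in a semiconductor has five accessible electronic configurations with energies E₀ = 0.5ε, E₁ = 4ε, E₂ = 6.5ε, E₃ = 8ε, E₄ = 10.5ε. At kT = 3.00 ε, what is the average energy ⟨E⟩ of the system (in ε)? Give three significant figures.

2.34 ε

Eᵢ/kT = 0.16667, 1.3333, 2.1667, 2.6667, 3.5000.
Z = Σ e^(−Eᵢ/kT) = e^(−0.16667) + e^(−1.3333) + e^(−2.1667) + e^(−2.6667) + e^(−3.5000) = 0.84648 + 0.26361 + 0.11456 + 0.069481 + 0.030197 = 1.3243.
⟨E⟩ = Σ Eᵢ e^(−Eᵢ/kT) / Z = (0.5·0.84648 + 4·0.26361 + 6.5·0.11456 + 8·0.069481 + 10.5·0.030197) / 1.3243 = 2.34 ε.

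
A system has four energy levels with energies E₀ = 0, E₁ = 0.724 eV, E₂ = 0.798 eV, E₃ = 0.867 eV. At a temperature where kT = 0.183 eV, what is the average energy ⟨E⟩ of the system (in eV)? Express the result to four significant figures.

Eᵢ/kT = 0, 3.95628, 4.36066, 4.73770.
Z = Σ e^(−Eᵢ/kT) = e^(−0) + e^(−3.95628) + e^(−4.36066) + e^(−4.73770) = 1.00000 + 0.0191342 + 0.0127700 + 0.00875877 = 1.04066.
⟨E⟩ = Σ Eᵢ e^(−Eᵢ/kT) / Z = (0·1.00000 + 0.724·0.0191342 + 0.798·0.0127700 + 0.867·0.00875877) / 1.04066 = 0.03040 eV.

0.03040 eV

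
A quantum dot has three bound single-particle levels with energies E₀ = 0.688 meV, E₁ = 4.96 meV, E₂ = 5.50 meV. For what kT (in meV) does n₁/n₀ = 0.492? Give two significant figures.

n₁/n₀ = exp[−(E₁−E₀)/kT] = 0.492.
⇒ (E₁−E₀)/kT = ln(1/0.492) = ln(2.033) = 0.7095.
kT = 4.272 meV / 0.7095 = 6.0 meV.

6.0 meV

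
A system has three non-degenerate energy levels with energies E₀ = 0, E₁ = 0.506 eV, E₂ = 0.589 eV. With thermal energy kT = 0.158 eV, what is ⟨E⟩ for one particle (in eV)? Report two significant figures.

Eᵢ/kT = 0, 3.203, 3.728.
Z = Σ e^(−Eᵢ/kT) = e^(−0) + e^(−3.203) + e^(−3.728) = 1.000 + 0.04064 + 0.02404 = 1.065.
⟨E⟩ = Σ Eᵢ e^(−Eᵢ/kT) / Z = (0·1.000 + 0.506·0.04064 + 0.589·0.02404) / 1.065 = 0.033 eV.

0.033 eV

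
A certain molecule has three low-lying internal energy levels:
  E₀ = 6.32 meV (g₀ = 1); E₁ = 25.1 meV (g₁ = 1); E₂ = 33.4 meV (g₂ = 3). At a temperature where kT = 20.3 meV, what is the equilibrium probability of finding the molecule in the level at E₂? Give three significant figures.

0.361

Eᵢ/kT = 0.31133, 1.2365, 1.6453.
Z = Σ gᵢe^(−Eᵢ/kT) = 1·e^(−0.31133) + 1·e^(−1.2365) + 3·e^(−1.6453) = 0.73247 + 0.29040 + 0.57886 = 1.6017.
P₂ = g₂ e^(−E₂/kT) / Z = 0.57886/1.6017 = 0.361.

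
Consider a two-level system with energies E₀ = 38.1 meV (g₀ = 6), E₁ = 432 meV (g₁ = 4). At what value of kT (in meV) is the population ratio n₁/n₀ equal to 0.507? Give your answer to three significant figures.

n₁/n₀ = (g₁/g₀) exp[−(E₁−E₀)/kT] = 0.507.
⇒ (E₁−E₀)/kT = ln((4/6)/0.507) = ln(1.3149) = 0.27376.
kT = 393.9 meV / 0.27376 = 1440 meV.

1440 meV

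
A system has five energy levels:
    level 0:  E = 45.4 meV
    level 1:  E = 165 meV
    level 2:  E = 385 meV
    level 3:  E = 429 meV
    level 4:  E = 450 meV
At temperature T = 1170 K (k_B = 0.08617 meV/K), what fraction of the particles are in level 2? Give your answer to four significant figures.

k_BT = 0.08617 × 1170 K = 100.819 meV.
Eᵢ/kT = 0.450312, 1.63660, 3.81872, 4.25515, 4.46344.
Z = Σ e^(−Eᵢ/kT) = e^(−0.450312) + e^(−1.63660) + e^(−3.81872) + e^(−4.25515) + e^(−4.46344) = 0.637429 + 0.194641 + 0.0219559 + 0.0141910 + 0.0115227 = 0.879740.
P₂ = e^(−E₂/kT) / Z = 0.0219559/0.879740 = 0.02496.

0.02496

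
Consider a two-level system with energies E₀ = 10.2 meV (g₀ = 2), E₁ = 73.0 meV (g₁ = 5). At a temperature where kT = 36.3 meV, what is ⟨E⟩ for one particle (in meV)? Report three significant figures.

29.5 meV

Eᵢ/kT = 0.28099, 2.0110.
Z = Σ gᵢe^(−Eᵢ/kT) = 2·e^(−0.28099) + 5·e^(−2.0110) = 1.5101 + 0.66927 = 2.1794.
⟨E⟩ = Σ Eᵢ gᵢe^(−Eᵢ/kT) / Z = (10.2·1.5101 + 73.0·0.66927) / 2.1794 = 29.5 meV.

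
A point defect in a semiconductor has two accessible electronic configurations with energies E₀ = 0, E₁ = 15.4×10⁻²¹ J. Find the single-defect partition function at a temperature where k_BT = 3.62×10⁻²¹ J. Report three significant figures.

Eᵢ/kT = 0, 4.2541.
Z = Σ e^(−Eᵢ/kT) = e^(−0) + e^(−4.2541) = 1.0000 + 0.014206 = 1.0142.

Z = 1.01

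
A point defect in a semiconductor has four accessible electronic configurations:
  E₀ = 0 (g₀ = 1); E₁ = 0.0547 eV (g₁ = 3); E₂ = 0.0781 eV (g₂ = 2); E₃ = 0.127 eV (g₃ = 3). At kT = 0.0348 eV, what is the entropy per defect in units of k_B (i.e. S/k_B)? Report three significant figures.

Eᵢ/kT = 0, 1.5718, 2.2443, 3.6494.
Z = Σ gᵢe^(−Eᵢ/kT) = 1·e^(−0) + 3·e^(−1.5718) + 2·e^(−2.2443) + 3·e^(−3.6494) = 1.0000 + 0.62301 + 0.21200 + 0.078020 = 1.9130.
⟨E⟩ = Σ EᵢPᵢ = 0.031649 eV.
S/k_B = ln Z + ⟨E⟩/kT = ln(1.9130) + 0.031649/0.0348 = 0.64867 + 0.90945 = 1.56.

1.56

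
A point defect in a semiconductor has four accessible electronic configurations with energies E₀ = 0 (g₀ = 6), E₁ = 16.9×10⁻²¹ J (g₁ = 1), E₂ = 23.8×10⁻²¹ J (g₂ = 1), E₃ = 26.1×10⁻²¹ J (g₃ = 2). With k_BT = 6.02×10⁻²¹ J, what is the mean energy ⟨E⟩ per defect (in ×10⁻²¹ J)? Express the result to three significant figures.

Eᵢ/kT = 0, 2.8073, 3.9535, 4.3355.
Z = Σ gᵢe^(−Eᵢ/kT) = 6·e^(−0) + 1·e^(−2.8073) + 1·e^(−3.9535) + 2·e^(−4.3355) = 6.0000 + 0.060368 + 0.019187 + 0.026191 = 6.1057.
⟨E⟩ = Σ Eᵢ gᵢe^(−Eᵢ/kT) / Z = (0·6.0000 + 16.9·0.060368 + 23.8·0.019187 + 26.1·0.026191) / 6.1057 = 0.354 ×10⁻²¹ J.

0.354 ×10⁻²¹ J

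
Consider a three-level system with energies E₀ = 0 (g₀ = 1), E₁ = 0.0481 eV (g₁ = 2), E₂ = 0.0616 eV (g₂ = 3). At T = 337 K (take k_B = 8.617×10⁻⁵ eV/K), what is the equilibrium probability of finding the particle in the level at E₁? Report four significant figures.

0.2192

k_BT = 8.617×10⁻⁵ × 337 K = 0.0290393 eV.
Eᵢ/kT = 0, 1.65638, 2.12126.
Z = Σ gᵢe^(−Eᵢ/kT) = 1·e^(−0) + 2·e^(−1.65638) + 3·e^(−2.12126) = 1.00000 + 0.381657 + 0.359641 = 1.74130.
P₁ = g₁ e^(−E₁/kT) / Z = 0.381657/1.74130 = 0.2192.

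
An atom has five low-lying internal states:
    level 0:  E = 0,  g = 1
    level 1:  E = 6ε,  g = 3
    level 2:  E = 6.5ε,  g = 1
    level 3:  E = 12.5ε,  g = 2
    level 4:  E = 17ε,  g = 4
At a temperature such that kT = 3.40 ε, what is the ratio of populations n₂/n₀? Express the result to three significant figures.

n₂/n₀ = (g₂/g₀) exp[−(E₂−E₀)/kT] = (1/1) × exp(−(6.5ε)/(3.40ε)) = (1/1) × exp(-1.9118) = 0.148.

0.148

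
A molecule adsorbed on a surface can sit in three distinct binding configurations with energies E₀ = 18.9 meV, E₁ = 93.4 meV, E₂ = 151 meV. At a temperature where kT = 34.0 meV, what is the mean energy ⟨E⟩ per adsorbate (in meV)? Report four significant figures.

Eᵢ/kT = 0.555882, 2.74706, 4.44118.
Z = Σ e^(−Eᵢ/kT) = e^(−0.555882) + e^(−2.74706) + e^(−4.44118) = 0.573566 + 0.0641161 + 0.0117820 = 0.649464.
⟨E⟩ = Σ Eᵢ e^(−Eᵢ/kT) / Z = (18.9·0.573566 + 93.4·0.0641161 + 151·0.0117820) / 0.649464 = 28.65 meV.

28.65 meV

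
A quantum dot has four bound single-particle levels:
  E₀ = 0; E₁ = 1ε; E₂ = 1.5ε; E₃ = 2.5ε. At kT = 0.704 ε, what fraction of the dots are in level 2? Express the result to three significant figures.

0.0855

Eᵢ/kT = 0, 1.4205, 2.1307, 3.5511.
Z = Σ e^(−Eᵢ/kT) = e^(−0) + e^(−1.4205) + e^(−2.1307) + e^(−3.5511) = 1.0000 + 0.24159 + 0.11875 + 0.028693 = 1.3890.
P₂ = e^(−E₂/kT) / Z = 0.11875/1.3890 = 0.0855.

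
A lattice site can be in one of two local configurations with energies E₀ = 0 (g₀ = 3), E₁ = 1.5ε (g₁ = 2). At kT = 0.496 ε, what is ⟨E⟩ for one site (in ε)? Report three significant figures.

Eᵢ/kT = 0, 3.0242.
Z = Σ gᵢe^(−Eᵢ/kT) = 3·e^(−0) + 2·e^(−3.0242) = 3.0000 + 0.097193 = 3.0972.
⟨E⟩ = Σ Eᵢ gᵢe^(−Eᵢ/kT) / Z = (0·3.0000 + 1.5·0.097193) / 3.0972 = 0.0471 ε.

0.0471 ε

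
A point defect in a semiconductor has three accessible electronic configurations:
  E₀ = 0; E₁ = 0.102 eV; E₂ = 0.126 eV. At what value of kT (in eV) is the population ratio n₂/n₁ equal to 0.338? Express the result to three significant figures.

n₂/n₁ = exp[−(E₂−E₁)/kT] = 0.338.
⇒ (E₂−E₁)/kT = ln(1/0.338) = ln(2.9586) = 1.0847.
kT = 0.024 eV / 1.0847 = 0.0221 eV.

0.0221 eV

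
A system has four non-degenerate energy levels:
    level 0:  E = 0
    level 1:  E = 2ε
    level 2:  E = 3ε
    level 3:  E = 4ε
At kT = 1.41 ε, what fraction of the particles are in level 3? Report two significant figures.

0.041

Eᵢ/kT = 0, 1.418, 2.128, 2.837.
Z = Σ e^(−Eᵢ/kT) = e^(−0) + e^(−1.418) + e^(−2.128) + e^(−2.837) = 1.000 + 0.2422 + 0.1191 + 0.05860 = 1.420.
P₃ = e^(−E₃/kT) / Z = 0.05860/1.420 = 0.041.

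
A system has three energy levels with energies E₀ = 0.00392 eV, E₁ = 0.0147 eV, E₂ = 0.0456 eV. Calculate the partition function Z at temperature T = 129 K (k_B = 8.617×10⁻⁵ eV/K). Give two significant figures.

Z = 0.99

k_BT = 8.617×10⁻⁵ × 129 K = 0.01112 eV.
Eᵢ/kT = 0.3525, 1.322, 4.101.
Z = Σ e^(−Eᵢ/kT) = e^(−0.3525) + e^(−1.322) + e^(−4.101) = 0.7029 + 0.2666 + 0.01656 = 0.9861.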